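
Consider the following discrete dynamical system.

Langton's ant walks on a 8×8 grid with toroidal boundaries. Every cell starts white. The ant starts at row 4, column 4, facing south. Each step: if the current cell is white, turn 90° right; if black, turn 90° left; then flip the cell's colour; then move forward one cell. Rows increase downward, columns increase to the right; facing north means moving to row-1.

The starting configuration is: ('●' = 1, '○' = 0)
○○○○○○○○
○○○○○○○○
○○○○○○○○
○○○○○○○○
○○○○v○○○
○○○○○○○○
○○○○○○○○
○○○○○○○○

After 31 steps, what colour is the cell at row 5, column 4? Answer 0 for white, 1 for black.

1

step 0: ○○○○○○○○
○○○○○○○○
○○○○○○○○
○○○○○○○○
○○○○v○○○
○○○○○○○○
○○○○○○○○
○○○○○○○○
step 1: ○○○○○○○○
○○○○○○○○
○○○○○○○○
○○○○○○○○
○○○<●○○○
○○○○○○○○
○○○○○○○○
○○○○○○○○
step 2: ○○○○○○○○
○○○○○○○○
○○○○○○○○
○○○^○○○○
○○○●●○○○
○○○○○○○○
○○○○○○○○
○○○○○○○○
step 3: ○○○○○○○○
○○○○○○○○
○○○○○○○○
○○○●>○○○
○○○●●○○○
○○○○○○○○
○○○○○○○○
○○○○○○○○
step 4: ○○○○○○○○
○○○○○○○○
○○○○○○○○
○○○●●○○○
○○○●v○○○
○○○○○○○○
○○○○○○○○
○○○○○○○○
step 5: ○○○○○○○○
○○○○○○○○
○○○○○○○○
○○○●●○○○
○○○●○>○○
○○○○○○○○
○○○○○○○○
○○○○○○○○
step 6: ○○○○○○○○
○○○○○○○○
○○○○○○○○
○○○●●○○○
○○○●○●○○
○○○○○v○○
○○○○○○○○
○○○○○○○○
step 7: ○○○○○○○○
○○○○○○○○
○○○○○○○○
○○○●●○○○
○○○●○●○○
○○○○<●○○
○○○○○○○○
○○○○○○○○
step 8: ○○○○○○○○
○○○○○○○○
○○○○○○○○
○○○●●○○○
○○○●^●○○
○○○○●●○○
○○○○○○○○
○○○○○○○○
step 9: ○○○○○○○○
○○○○○○○○
○○○○○○○○
○○○●●○○○
○○○●●>○○
○○○○●●○○
○○○○○○○○
○○○○○○○○
step 10: ○○○○○○○○
○○○○○○○○
○○○○○○○○
○○○●●^○○
○○○●●○○○
○○○○●●○○
○○○○○○○○
○○○○○○○○
step 11: ○○○○○○○○
○○○○○○○○
○○○○○○○○
○○○●●●>○
○○○●●○○○
○○○○●●○○
○○○○○○○○
○○○○○○○○
step 12: ○○○○○○○○
○○○○○○○○
○○○○○○○○
○○○●●●●○
○○○●●○v○
○○○○●●○○
○○○○○○○○
○○○○○○○○
step 13: ○○○○○○○○
○○○○○○○○
○○○○○○○○
○○○●●●●○
○○○●●<●○
○○○○●●○○
○○○○○○○○
○○○○○○○○
step 14: ○○○○○○○○
○○○○○○○○
○○○○○○○○
○○○●●^●○
○○○●●●●○
○○○○●●○○
○○○○○○○○
○○○○○○○○
step 15: ○○○○○○○○
○○○○○○○○
○○○○○○○○
○○○●<○●○
○○○●●●●○
○○○○●●○○
○○○○○○○○
○○○○○○○○
step 16: ○○○○○○○○
○○○○○○○○
○○○○○○○○
○○○●○○●○
○○○●v●●○
○○○○●●○○
○○○○○○○○
○○○○○○○○
step 17: ○○○○○○○○
○○○○○○○○
○○○○○○○○
○○○●○○●○
○○○●○>●○
○○○○●●○○
○○○○○○○○
○○○○○○○○
step 18: ○○○○○○○○
○○○○○○○○
○○○○○○○○
○○○●○^●○
○○○●○○●○
○○○○●●○○
○○○○○○○○
○○○○○○○○
step 19: ○○○○○○○○
○○○○○○○○
○○○○○○○○
○○○●○●>○
○○○●○○●○
○○○○●●○○
○○○○○○○○
○○○○○○○○
step 20: ○○○○○○○○
○○○○○○○○
○○○○○○^○
○○○●○●○○
○○○●○○●○
○○○○●●○○
○○○○○○○○
○○○○○○○○
step 21: ○○○○○○○○
○○○○○○○○
○○○○○○●>
○○○●○●○○
○○○●○○●○
○○○○●●○○
○○○○○○○○
○○○○○○○○
step 22: ○○○○○○○○
○○○○○○○○
○○○○○○●●
○○○●○●○v
○○○●○○●○
○○○○●●○○
○○○○○○○○
○○○○○○○○
step 23: ○○○○○○○○
○○○○○○○○
○○○○○○●●
○○○●○●<●
○○○●○○●○
○○○○●●○○
○○○○○○○○
○○○○○○○○
step 24: ○○○○○○○○
○○○○○○○○
○○○○○○^●
○○○●○●●●
○○○●○○●○
○○○○●●○○
○○○○○○○○
○○○○○○○○
step 25: ○○○○○○○○
○○○○○○○○
○○○○○<○●
○○○●○●●●
○○○●○○●○
○○○○●●○○
○○○○○○○○
○○○○○○○○
step 26: ○○○○○○○○
○○○○○^○○
○○○○○●○●
○○○●○●●●
○○○●○○●○
○○○○●●○○
○○○○○○○○
○○○○○○○○
step 27: ○○○○○○○○
○○○○○●>○
○○○○○●○●
○○○●○●●●
○○○●○○●○
○○○○●●○○
○○○○○○○○
○○○○○○○○
step 28: ○○○○○○○○
○○○○○●●○
○○○○○●v●
○○○●○●●●
○○○●○○●○
○○○○●●○○
○○○○○○○○
○○○○○○○○
step 29: ○○○○○○○○
○○○○○●●○
○○○○○<●●
○○○●○●●●
○○○●○○●○
○○○○●●○○
○○○○○○○○
○○○○○○○○
step 30: ○○○○○○○○
○○○○○●●○
○○○○○○●●
○○○●○v●●
○○○●○○●○
○○○○●●○○
○○○○○○○○
○○○○○○○○
step 31: ○○○○○○○○
○○○○○●●○
○○○○○○●●
○○○●○○>●
○○○●○○●○
○○○○●●○○
○○○○○○○○
○○○○○○○○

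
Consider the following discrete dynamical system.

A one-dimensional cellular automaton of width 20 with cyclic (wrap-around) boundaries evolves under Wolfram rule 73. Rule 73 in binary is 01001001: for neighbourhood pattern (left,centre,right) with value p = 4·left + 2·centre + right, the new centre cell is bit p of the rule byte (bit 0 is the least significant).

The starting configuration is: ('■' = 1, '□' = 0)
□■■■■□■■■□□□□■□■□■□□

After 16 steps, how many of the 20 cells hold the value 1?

step 0: □■■■■□■■■□□□□■□■□■□□
step 1: □■□□■□■□■□■■□□□□□□□■
step 2: □□□□□□□□□□■■□■■■■■□□
step 3: ■■■■■■■■■□■■□■□□□■□■
step 4: □□□□□□□□■□■■□□□■□□□■
step 5: □■■■■■■□□□■■□■□□□■□□
step 6: □■□□□□■□■□■■□□□■□□□■
step 7: □□□■■□□□□□■■□■□□□■□□
step 8: ■■□■■□■■■□■■□□□■□□□■
step 9: □■□■■□■□■□■■□■□□□■□■
step 10: □□□■■□□□□□■■□□□■□□□□
step 11: ■■□■■□■■■□■■□■□□□■■■
step 12: □■□■■□■□■□■■□□□■□■□□
step 13: □□□■■□□□□□■■□■□□□□□■
step 14: □■□■■□■■■□■■□□□■■■□□
step 15: □□□■■□■□■□■■□■□■□■□■
step 16: □■□■■□□□□□■■□□□□□□□□

5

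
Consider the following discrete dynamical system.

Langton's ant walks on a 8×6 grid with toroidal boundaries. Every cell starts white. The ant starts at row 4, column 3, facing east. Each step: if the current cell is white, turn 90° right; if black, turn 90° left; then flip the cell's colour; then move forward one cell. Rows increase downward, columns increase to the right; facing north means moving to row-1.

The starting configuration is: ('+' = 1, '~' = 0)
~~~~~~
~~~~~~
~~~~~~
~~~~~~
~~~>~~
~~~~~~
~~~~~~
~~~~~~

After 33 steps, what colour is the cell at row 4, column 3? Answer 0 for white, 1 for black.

0) ~~~~~~
~~~~~~
~~~~~~
~~~~~~
~~~>~~
~~~~~~
~~~~~~
~~~~~~
1) ~~~~~~
~~~~~~
~~~~~~
~~~~~~
~~~+~~
~~~v~~
~~~~~~
~~~~~~
2) ~~~~~~
~~~~~~
~~~~~~
~~~~~~
~~~+~~
~~<+~~
~~~~~~
~~~~~~
3) ~~~~~~
~~~~~~
~~~~~~
~~~~~~
~~^+~~
~~++~~
~~~~~~
~~~~~~
4) ~~~~~~
~~~~~~
~~~~~~
~~~~~~
~~+>~~
~~++~~
~~~~~~
~~~~~~
5) ~~~~~~
~~~~~~
~~~~~~
~~~^~~
~~+~~~
~~++~~
~~~~~~
~~~~~~
6) ~~~~~~
~~~~~~
~~~~~~
~~~+>~
~~+~~~
~~++~~
~~~~~~
~~~~~~
7) ~~~~~~
~~~~~~
~~~~~~
~~~++~
~~+~v~
~~++~~
~~~~~~
~~~~~~
8) ~~~~~~
~~~~~~
~~~~~~
~~~++~
~~+<+~
~~++~~
~~~~~~
~~~~~~
9) ~~~~~~
~~~~~~
~~~~~~
~~~^+~
~~+++~
~~++~~
~~~~~~
~~~~~~
10) ~~~~~~
~~~~~~
~~~~~~
~~<~+~
~~+++~
~~++~~
~~~~~~
~~~~~~
11) ~~~~~~
~~~~~~
~~^~~~
~~+~+~
~~+++~
~~++~~
~~~~~~
~~~~~~
12) ~~~~~~
~~~~~~
~~+>~~
~~+~+~
~~+++~
~~++~~
~~~~~~
~~~~~~
13) ~~~~~~
~~~~~~
~~++~~
~~+v+~
~~+++~
~~++~~
~~~~~~
~~~~~~
14) ~~~~~~
~~~~~~
~~++~~
~~<++~
~~+++~
~~++~~
~~~~~~
~~~~~~
15) ~~~~~~
~~~~~~
~~++~~
~~~++~
~~v++~
~~++~~
~~~~~~
~~~~~~
16) ~~~~~~
~~~~~~
~~++~~
~~~++~
~~~>+~
~~++~~
~~~~~~
~~~~~~
17) ~~~~~~
~~~~~~
~~++~~
~~~^+~
~~~~+~
~~++~~
~~~~~~
~~~~~~
18) ~~~~~~
~~~~~~
~~++~~
~~<~+~
~~~~+~
~~++~~
~~~~~~
~~~~~~
19) ~~~~~~
~~~~~~
~~^+~~
~~+~+~
~~~~+~
~~++~~
~~~~~~
~~~~~~
20) ~~~~~~
~~~~~~
~<~+~~
~~+~+~
~~~~+~
~~++~~
~~~~~~
~~~~~~
21) ~~~~~~
~^~~~~
~+~+~~
~~+~+~
~~~~+~
~~++~~
~~~~~~
~~~~~~
22) ~~~~~~
~+>~~~
~+~+~~
~~+~+~
~~~~+~
~~++~~
~~~~~~
~~~~~~
23) ~~~~~~
~++~~~
~+v+~~
~~+~+~
~~~~+~
~~++~~
~~~~~~
~~~~~~
24) ~~~~~~
~++~~~
~<++~~
~~+~+~
~~~~+~
~~++~~
~~~~~~
~~~~~~
25) ~~~~~~
~++~~~
~~++~~
~v+~+~
~~~~+~
~~++~~
~~~~~~
~~~~~~
26) ~~~~~~
~++~~~
~~++~~
<++~+~
~~~~+~
~~++~~
~~~~~~
~~~~~~
27) ~~~~~~
~++~~~
^~++~~
+++~+~
~~~~+~
~~++~~
~~~~~~
~~~~~~
28) ~~~~~~
~++~~~
+>++~~
+++~+~
~~~~+~
~~++~~
~~~~~~
~~~~~~
29) ~~~~~~
~++~~~
++++~~
+v+~+~
~~~~+~
~~++~~
~~~~~~
~~~~~~
30) ~~~~~~
~++~~~
++++~~
+~>~+~
~~~~+~
~~++~~
~~~~~~
~~~~~~
31) ~~~~~~
~++~~~
++^+~~
+~~~+~
~~~~+~
~~++~~
~~~~~~
~~~~~~
32) ~~~~~~
~++~~~
+<~+~~
+~~~+~
~~~~+~
~~++~~
~~~~~~
~~~~~~
33) ~~~~~~
~++~~~
+~~+~~
+v~~+~
~~~~+~
~~++~~
~~~~~~
~~~~~~

0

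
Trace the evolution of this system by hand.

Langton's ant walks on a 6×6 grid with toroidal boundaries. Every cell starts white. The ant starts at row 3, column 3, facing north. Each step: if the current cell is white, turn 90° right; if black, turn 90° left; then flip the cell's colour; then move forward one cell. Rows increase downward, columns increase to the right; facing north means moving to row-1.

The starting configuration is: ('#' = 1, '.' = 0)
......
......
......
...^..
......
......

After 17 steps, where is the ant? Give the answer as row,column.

t=0: ......
......
......
...^..
......
......
t=1: ......
......
......
...#>.
......
......
t=2: ......
......
......
...##.
....v.
......
t=3: ......
......
......
...##.
...<#.
......
t=4: ......
......
......
...^#.
...##.
......
t=5: ......
......
......
..<.#.
...##.
......
t=6: ......
......
..^...
..#.#.
...##.
......
t=7: ......
......
..#>..
..#.#.
...##.
......
t=8: ......
......
..##..
..#v#.
...##.
......
t=9: ......
......
..##..
..<##.
...##.
......
t=10: ......
......
..##..
...##.
..v##.
......
t=11: ......
......
..##..
...##.
.<###.
......
t=12: ......
......
..##..
.^.##.
.####.
......
t=13: ......
......
..##..
.#>##.
.####.
......
t=14: ......
......
..##..
.####.
.#v##.
......
t=15: ......
......
..##..
.####.
.#.>#.
......
t=16: ......
......
..##..
.##^#.
.#..#.
......
t=17: ......
......
..##..
.#<.#.
.#..#.
......

3,2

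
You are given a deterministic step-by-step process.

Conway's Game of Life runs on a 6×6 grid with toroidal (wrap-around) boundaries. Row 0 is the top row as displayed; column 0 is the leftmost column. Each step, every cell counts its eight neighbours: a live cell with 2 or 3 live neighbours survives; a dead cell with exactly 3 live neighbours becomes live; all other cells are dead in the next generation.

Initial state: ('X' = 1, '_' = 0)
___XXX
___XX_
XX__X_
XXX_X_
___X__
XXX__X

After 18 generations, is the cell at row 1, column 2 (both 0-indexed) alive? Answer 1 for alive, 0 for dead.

1

0) ___XXX
___XX_
XX__X_
XXX_X_
___X__
XXX__X
1) _X____
X_X___
X___X_
X_X_X_
___XX_
XXX__X
2) _____X
X____X
X_____
_X__X_
____X_
XXXXXX
3) __XX__
X____X
XX____
_____X
______
XXXX__
4) ___XXX
X_X__X
_X____
X_____
XXX___
_X_X__
5) _X_X_X
XXXX_X
_X___X
X_X___
X_X___
_X_X_X
6) ___X_X
___X_X
___XXX
X_X__X
X_XX_X
_X_X_X
7) ___X_X
X_XX_X
__XX__
__X___
___X__
_X_X_X
8) _X_X_X
XX___X
____X_
__X___
___XX_
X__X__
9) _X___X
_XX__X
XX___X
____X_
__XXX_
X__X_X
10) _X___X
__X_XX
_XX_XX
XXX_X_
__X___
XX_X_X
11) _X_X__
__X___
______
X___X_
____X_
_X__XX
12) XX_XX_
__X___
______
_____X
X__XX_
X_XXXX
13) X_____
_XXX__
______
____XX
XXX___
______
14) _XX___
_XX___
__XXX_
XX___X
XX___X
X_____
15) X_X___
______
___XXX
___X__
______
__X__X
16) _X____
___XXX
___XX_
___X__
______
_X____
17) X_X_X_
__XX_X
__X__X
___XX_
______
______
18) _XX_XX
X_X__X
__X__X
___XX_
______
______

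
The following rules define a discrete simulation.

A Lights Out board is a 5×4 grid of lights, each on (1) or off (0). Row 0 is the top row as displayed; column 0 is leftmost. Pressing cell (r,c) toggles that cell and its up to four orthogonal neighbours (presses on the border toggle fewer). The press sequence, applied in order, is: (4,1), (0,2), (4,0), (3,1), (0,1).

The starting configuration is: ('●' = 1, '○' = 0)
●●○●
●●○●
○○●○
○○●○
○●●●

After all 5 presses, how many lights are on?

step 0: ●●○●
●●○●
○○●○
○○●○
○●●●
step 1: ●●○●
●●○●
○○●○
○●●○
●○○●
step 2: ●○●○
●●●●
○○●○
○●●○
●○○●
step 3: ●○●○
●●●●
○○●○
●●●○
○●○●
step 4: ●○●○
●●●●
○●●○
○○○○
○○○●
step 5: ○●○○
●○●●
○●●○
○○○○
○○○●

7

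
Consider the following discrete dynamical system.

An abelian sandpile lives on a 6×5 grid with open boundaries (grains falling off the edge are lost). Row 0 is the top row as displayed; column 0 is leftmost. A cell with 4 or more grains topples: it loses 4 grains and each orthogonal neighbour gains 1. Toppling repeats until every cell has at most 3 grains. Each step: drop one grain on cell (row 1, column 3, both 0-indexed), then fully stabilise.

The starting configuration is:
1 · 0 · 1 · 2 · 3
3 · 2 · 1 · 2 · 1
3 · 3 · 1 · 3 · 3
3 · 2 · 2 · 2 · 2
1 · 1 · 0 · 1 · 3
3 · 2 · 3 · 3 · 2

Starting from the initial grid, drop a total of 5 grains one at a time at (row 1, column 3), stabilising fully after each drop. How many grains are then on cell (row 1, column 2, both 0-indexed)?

t=0: 1 · 0 · 1 · 2 · 3
3 · 2 · 1 · 2 · 1
3 · 3 · 1 · 3 · 3
3 · 2 · 2 · 2 · 2
1 · 1 · 0 · 1 · 3
3 · 2 · 3 · 3 · 2
t=1: 1 · 0 · 1 · 2 · 3
3 · 2 · 1 · 3 · 1
3 · 3 · 1 · 3 · 3
3 · 2 · 2 · 2 · 2
1 · 1 · 0 · 1 · 3
3 · 2 · 3 · 3 · 2
t=2: 1 · 0 · 1 · 3 · 3
3 · 2 · 2 · 1 · 3
3 · 3 · 2 · 1 · 0
3 · 2 · 2 · 3 · 3
1 · 1 · 0 · 1 · 3
3 · 2 · 3 · 3 · 2
t=3: 1 · 0 · 1 · 3 · 3
3 · 2 · 2 · 2 · 3
3 · 3 · 2 · 1 · 0
3 · 2 · 2 · 3 · 3
1 · 1 · 0 · 1 · 3
3 · 2 · 3 · 3 · 2
t=4: 1 · 0 · 1 · 3 · 3
3 · 2 · 2 · 3 · 3
3 · 3 · 2 · 1 · 0
3 · 2 · 2 · 3 · 3
1 · 1 · 0 · 1 · 3
3 · 2 · 3 · 3 · 2
t=5: 1 · 0 · 2 · 1 · 1
3 · 2 · 3 · 2 · 1
3 · 3 · 2 · 2 · 1
3 · 2 · 2 · 3 · 3
1 · 1 · 0 · 1 · 3
3 · 2 · 3 · 3 · 2

3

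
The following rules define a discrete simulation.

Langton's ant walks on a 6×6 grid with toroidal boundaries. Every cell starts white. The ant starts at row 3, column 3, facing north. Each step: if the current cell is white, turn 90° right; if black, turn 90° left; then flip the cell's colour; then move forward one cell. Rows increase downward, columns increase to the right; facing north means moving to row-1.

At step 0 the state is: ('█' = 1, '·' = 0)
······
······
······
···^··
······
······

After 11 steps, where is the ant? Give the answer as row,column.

4,1

k=0  ······
······
······
···^··
······
······
k=1  ······
······
······
···█>·
······
······
k=2  ······
······
······
···██·
····v·
······
k=3  ······
······
······
···██·
···<█·
······
k=4  ······
······
······
···^█·
···██·
······
k=5  ······
······
······
··<·█·
···██·
······
k=6  ······
······
··^···
··█·█·
···██·
······
k=7  ······
······
··█>··
··█·█·
···██·
······
k=8  ······
······
··██··
··█v█·
···██·
······
k=9  ······
······
··██··
··<██·
···██·
······
k=10  ······
······
··██··
···██·
··v██·
······
k=11  ······
······
··██··
···██·
·<███·
······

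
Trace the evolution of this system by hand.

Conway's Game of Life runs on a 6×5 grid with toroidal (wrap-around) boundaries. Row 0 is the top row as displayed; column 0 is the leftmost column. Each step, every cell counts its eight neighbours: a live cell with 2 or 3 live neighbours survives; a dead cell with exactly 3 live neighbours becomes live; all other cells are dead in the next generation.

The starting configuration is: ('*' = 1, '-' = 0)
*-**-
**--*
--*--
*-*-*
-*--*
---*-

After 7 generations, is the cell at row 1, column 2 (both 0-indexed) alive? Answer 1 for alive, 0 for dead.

t=0: *-**-
**--*
--*--
*-*-*
-*--*
---*-
t=1: *-**-
*---*
--*--
*-*-*
-**-*
**-*-
t=2: --**-
*-*-*
-----
*-*-*
-----
-----
t=3: -****
-**-*
-----
-----
-----
-----
t=4: -*--*
-*--*
-----
-----
-----
--**-
t=5: -*--*
-----
-----
-----
-----
--**-
t=6: --**-
-----
-----
-----
-----
--**-
t=7: --**-
-----
-----
-----
-----
--**-

0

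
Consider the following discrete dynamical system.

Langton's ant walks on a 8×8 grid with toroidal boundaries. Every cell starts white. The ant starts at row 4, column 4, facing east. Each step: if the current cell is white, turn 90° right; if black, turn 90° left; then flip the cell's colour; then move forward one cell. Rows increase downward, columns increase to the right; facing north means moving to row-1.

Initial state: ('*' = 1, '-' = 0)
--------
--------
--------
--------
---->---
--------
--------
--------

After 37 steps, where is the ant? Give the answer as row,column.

3,0

[0] --------
--------
--------
--------
---->---
--------
--------
--------
[1] --------
--------
--------
--------
----*---
----v---
--------
--------
[2] --------
--------
--------
--------
----*---
---<*---
--------
--------
[3] --------
--------
--------
--------
---^*---
---**---
--------
--------
[4] --------
--------
--------
--------
---*>---
---**---
--------
--------
[5] --------
--------
--------
----^---
---*----
---**---
--------
--------
[6] --------
--------
--------
----*>--
---*----
---**---
--------
--------
[7] --------
--------
--------
----**--
---*-v--
---**---
--------
--------
[8] --------
--------
--------
----**--
---*<*--
---**---
--------
--------
[9] --------
--------
--------
----^*--
---***--
---**---
--------
--------
[10] --------
--------
--------
---<-*--
---***--
---**---
--------
--------
[11] --------
--------
---^----
---*-*--
---***--
---**---
--------
--------
[12] --------
--------
---*>---
---*-*--
---***--
---**---
--------
--------
[13] --------
--------
---**---
---*v*--
---***--
---**---
--------
--------
[14] --------
--------
---**---
---<**--
---***--
---**---
--------
--------
[15] --------
--------
---**---
----**--
---v**--
---**---
--------
--------
[16] --------
--------
---**---
----**--
---->*--
---**---
--------
--------
[17] --------
--------
---**---
----^*--
-----*--
---**---
--------
--------
[18] --------
--------
---**---
---<-*--
-----*--
---**---
--------
--------
[19] --------
--------
---^*---
---*-*--
-----*--
---**---
--------
--------
[20] --------
--------
--<-*---
---*-*--
-----*--
---**---
--------
--------
[21] --------
--^-----
--*-*---
---*-*--
-----*--
---**---
--------
--------
[22] --------
--*>----
--*-*---
---*-*--
-----*--
---**---
--------
--------
[23] --------
--**----
--*v*---
---*-*--
-----*--
---**---
--------
--------
[24] --------
--**----
--<**---
---*-*--
-----*--
---**---
--------
--------
[25] --------
--**----
---**---
--v*-*--
-----*--
---**---
--------
--------
[26] --------
--**----
---**---
-<**-*--
-----*--
---**---
--------
--------
[27] --------
--**----
-^-**---
-***-*--
-----*--
---**---
--------
--------
[28] --------
--**----
-*>**---
-***-*--
-----*--
---**---
--------
--------
[29] --------
--**----
-****---
-*v*-*--
-----*--
---**---
--------
--------
[30] --------
--**----
-****---
-*->-*--
-----*--
---**---
--------
--------
[31] --------
--**----
-**^*---
-*---*--
-----*--
---**---
--------
--------
[32] --------
--**----
-*<-*---
-*---*--
-----*--
---**---
--------
--------
[33] --------
--**----
-*--*---
-*v--*--
-----*--
---**---
--------
--------
[34] --------
--**----
-*--*---
-<*--*--
-----*--
---**---
--------
--------
[35] --------
--**----
-*--*---
--*--*--
-v---*--
---**---
--------
--------
[36] --------
--**----
-*--*---
--*--*--
<*---*--
---**---
--------
--------
[37] --------
--**----
-*--*---
^-*--*--
**---*--
---**---
--------
--------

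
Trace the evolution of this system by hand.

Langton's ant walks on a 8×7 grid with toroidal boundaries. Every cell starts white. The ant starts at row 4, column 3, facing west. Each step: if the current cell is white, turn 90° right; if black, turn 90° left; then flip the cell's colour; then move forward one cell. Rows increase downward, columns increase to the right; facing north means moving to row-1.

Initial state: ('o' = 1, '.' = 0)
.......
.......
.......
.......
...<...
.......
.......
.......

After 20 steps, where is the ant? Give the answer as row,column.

6,5

0) .......
.......
.......
.......
...<...
.......
.......
.......
1) .......
.......
.......
...^...
...o...
.......
.......
.......
2) .......
.......
.......
...o>..
...o...
.......
.......
.......
3) .......
.......
.......
...oo..
...ov..
.......
.......
.......
4) .......
.......
.......
...oo..
...<o..
.......
.......
.......
5) .......
.......
.......
...oo..
....o..
...v...
.......
.......
6) .......
.......
.......
...oo..
....o..
..<o...
.......
.......
7) .......
.......
.......
...oo..
..^.o..
..oo...
.......
.......
8) .......
.......
.......
...oo..
..o>o..
..oo...
.......
.......
9) .......
.......
.......
...oo..
..ooo..
..ov...
.......
.......
10) .......
.......
.......
...oo..
..ooo..
..o.>..
.......
.......
11) .......
.......
.......
...oo..
..ooo..
..o.o..
....v..
.......
12) .......
.......
.......
...oo..
..ooo..
..o.o..
...<o..
.......
13) .......
.......
.......
...oo..
..ooo..
..o^o..
...oo..
.......
14) .......
.......
.......
...oo..
..ooo..
..oo>..
...oo..
.......
15) .......
.......
.......
...oo..
..oo^..
..oo...
...oo..
.......
16) .......
.......
.......
...oo..
..o<...
..oo...
...oo..
.......
17) .......
.......
.......
...oo..
..o....
..ov...
...oo..
.......
18) .......
.......
.......
...oo..
..o....
..o.>..
...oo..
.......
19) .......
.......
.......
...oo..
..o....
..o.o..
...ov..
.......
20) .......
.......
.......
...oo..
..o....
..o.o..
...o.>.
.......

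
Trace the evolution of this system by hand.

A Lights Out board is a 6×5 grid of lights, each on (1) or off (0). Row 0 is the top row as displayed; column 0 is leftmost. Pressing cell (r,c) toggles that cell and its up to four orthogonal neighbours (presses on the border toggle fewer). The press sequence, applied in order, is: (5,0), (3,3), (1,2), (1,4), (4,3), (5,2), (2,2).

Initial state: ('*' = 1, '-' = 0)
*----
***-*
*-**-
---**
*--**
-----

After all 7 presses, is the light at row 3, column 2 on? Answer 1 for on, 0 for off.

0

[0] *----
***-*
*-**-
---**
*--**
-----
[1] *----
***-*
*-**-
---**
---**
**---
[2] *----
***-*
*-*--
--*--
----*
**---
[3] *-*--
*--**
*----
--*--
----*
**---
[4] *-*-*
*----
*---*
--*--
----*
**---
[5] *-*-*
*----
*---*
--**-
--**-
**-*-
[6] *-*-*
*----
*---*
--**-
---*-
*-*--
[7] *-*-*
*-*--
*****
---*-
---*-
*-*--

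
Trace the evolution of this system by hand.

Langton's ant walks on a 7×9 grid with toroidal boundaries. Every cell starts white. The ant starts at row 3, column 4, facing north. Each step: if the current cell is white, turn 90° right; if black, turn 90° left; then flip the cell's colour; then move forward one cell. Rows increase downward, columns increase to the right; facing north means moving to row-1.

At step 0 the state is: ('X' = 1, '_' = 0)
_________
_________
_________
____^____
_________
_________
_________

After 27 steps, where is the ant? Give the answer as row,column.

6,2

gen 0: _________
_________
_________
____^____
_________
_________
_________
gen 1: _________
_________
_________
____X>___
_________
_________
_________
gen 2: _________
_________
_________
____XX___
_____v___
_________
_________
gen 3: _________
_________
_________
____XX___
____<X___
_________
_________
gen 4: _________
_________
_________
____^X___
____XX___
_________
_________
gen 5: _________
_________
_________
___<_X___
____XX___
_________
_________
gen 6: _________
_________
___^_____
___X_X___
____XX___
_________
_________
gen 7: _________
_________
___X>____
___X_X___
____XX___
_________
_________
gen 8: _________
_________
___XX____
___XvX___
____XX___
_________
_________
gen 9: _________
_________
___XX____
___<XX___
____XX___
_________
_________
gen 10: _________
_________
___XX____
____XX___
___vXX___
_________
_________
gen 11: _________
_________
___XX____
____XX___
__<XXX___
_________
_________
gen 12: _________
_________
___XX____
__^_XX___
__XXXX___
_________
_________
gen 13: _________
_________
___XX____
__X>XX___
__XXXX___
_________
_________
gen 14: _________
_________
___XX____
__XXXX___
__XvXX___
_________
_________
gen 15: _________
_________
___XX____
__XXXX___
__X_>X___
_________
_________
gen 16: _________
_________
___XX____
__XX^X___
__X__X___
_________
_________
gen 17: _________
_________
___XX____
__X<_X___
__X__X___
_________
_________
gen 18: _________
_________
___XX____
__X__X___
__Xv_X___
_________
_________
gen 19: _________
_________
___XX____
__X__X___
__<X_X___
_________
_________
gen 20: _________
_________
___XX____
__X__X___
___X_X___
__v______
_________
gen 21: _________
_________
___XX____
__X__X___
___X_X___
_<X______
_________
gen 22: _________
_________
___XX____
__X__X___
_^_X_X___
_XX______
_________
gen 23: _________
_________
___XX____
__X__X___
_X>X_X___
_XX______
_________
gen 24: _________
_________
___XX____
__X__X___
_XXX_X___
_Xv______
_________
gen 25: _________
_________
___XX____
__X__X___
_XXX_X___
_X_>_____
_________
gen 26: _________
_________
___XX____
__X__X___
_XXX_X___
_X_X_____
___v_____
gen 27: _________
_________
___XX____
__X__X___
_XXX_X___
_X_X_____
__<X_____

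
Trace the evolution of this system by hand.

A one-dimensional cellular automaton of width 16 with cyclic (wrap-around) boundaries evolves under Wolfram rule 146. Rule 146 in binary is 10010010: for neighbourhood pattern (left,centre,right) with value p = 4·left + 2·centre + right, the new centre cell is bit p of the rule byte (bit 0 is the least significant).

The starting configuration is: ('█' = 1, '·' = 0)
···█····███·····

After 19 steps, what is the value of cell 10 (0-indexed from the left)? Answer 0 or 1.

0

k=0  ···█····███·····
k=1  ··█·█··█·█·█····
k=2  ·█···██·····█···
k=3  █·█·█··█···█·█··
k=4  ·····██·█·█···██
k=5  █···█······█·█··
k=6  ·█·█·█····█···██
k=7  ······█··█·█·█··
k=8  ·····█·██·····█·
k=9  ····█····█···█·█
k=10  █··█·█··█·█·█···
k=11  ·██···██·····█·█
k=12  ···█·█··█···█···
k=13  ··█···██·█·█·█··
k=14  ·█·█·█········█·
k=15  █·····█······█·█
k=16  ·█···█·█····█···
k=17  █·█·█···█··█·█··
k=18  ·····█·█·██···██
k=19  █···█······█·█··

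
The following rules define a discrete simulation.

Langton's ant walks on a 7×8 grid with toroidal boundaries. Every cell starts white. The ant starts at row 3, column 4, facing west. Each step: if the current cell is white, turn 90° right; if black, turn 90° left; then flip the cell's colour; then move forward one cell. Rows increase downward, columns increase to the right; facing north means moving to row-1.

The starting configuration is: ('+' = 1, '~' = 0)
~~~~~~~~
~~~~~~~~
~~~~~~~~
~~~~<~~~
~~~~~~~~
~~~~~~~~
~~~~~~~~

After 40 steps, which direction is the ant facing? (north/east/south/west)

west

gen 0: ~~~~~~~~
~~~~~~~~
~~~~~~~~
~~~~<~~~
~~~~~~~~
~~~~~~~~
~~~~~~~~
gen 1: ~~~~~~~~
~~~~~~~~
~~~~^~~~
~~~~+~~~
~~~~~~~~
~~~~~~~~
~~~~~~~~
gen 2: ~~~~~~~~
~~~~~~~~
~~~~+>~~
~~~~+~~~
~~~~~~~~
~~~~~~~~
~~~~~~~~
gen 3: ~~~~~~~~
~~~~~~~~
~~~~++~~
~~~~+v~~
~~~~~~~~
~~~~~~~~
~~~~~~~~
gen 4: ~~~~~~~~
~~~~~~~~
~~~~++~~
~~~~<+~~
~~~~~~~~
~~~~~~~~
~~~~~~~~
gen 5: ~~~~~~~~
~~~~~~~~
~~~~++~~
~~~~~+~~
~~~~v~~~
~~~~~~~~
~~~~~~~~
gen 6: ~~~~~~~~
~~~~~~~~
~~~~++~~
~~~~~+~~
~~~<+~~~
~~~~~~~~
~~~~~~~~
gen 7: ~~~~~~~~
~~~~~~~~
~~~~++~~
~~~^~+~~
~~~++~~~
~~~~~~~~
~~~~~~~~
gen 8: ~~~~~~~~
~~~~~~~~
~~~~++~~
~~~+>+~~
~~~++~~~
~~~~~~~~
~~~~~~~~
gen 9: ~~~~~~~~
~~~~~~~~
~~~~++~~
~~~+++~~
~~~+v~~~
~~~~~~~~
~~~~~~~~
gen 10: ~~~~~~~~
~~~~~~~~
~~~~++~~
~~~+++~~
~~~+~>~~
~~~~~~~~
~~~~~~~~
gen 11: ~~~~~~~~
~~~~~~~~
~~~~++~~
~~~+++~~
~~~+~+~~
~~~~~v~~
~~~~~~~~
gen 12: ~~~~~~~~
~~~~~~~~
~~~~++~~
~~~+++~~
~~~+~+~~
~~~~<+~~
~~~~~~~~
gen 13: ~~~~~~~~
~~~~~~~~
~~~~++~~
~~~+++~~
~~~+^+~~
~~~~++~~
~~~~~~~~
gen 14: ~~~~~~~~
~~~~~~~~
~~~~++~~
~~~+++~~
~~~++>~~
~~~~++~~
~~~~~~~~
gen 15: ~~~~~~~~
~~~~~~~~
~~~~++~~
~~~++^~~
~~~++~~~
~~~~++~~
~~~~~~~~
gen 16: ~~~~~~~~
~~~~~~~~
~~~~++~~
~~~+<~~~
~~~++~~~
~~~~++~~
~~~~~~~~
gen 17: ~~~~~~~~
~~~~~~~~
~~~~++~~
~~~+~~~~
~~~+v~~~
~~~~++~~
~~~~~~~~
gen 18: ~~~~~~~~
~~~~~~~~
~~~~++~~
~~~+~~~~
~~~+~>~~
~~~~++~~
~~~~~~~~
gen 19: ~~~~~~~~
~~~~~~~~
~~~~++~~
~~~+~~~~
~~~+~+~~
~~~~+v~~
~~~~~~~~
gen 20: ~~~~~~~~
~~~~~~~~
~~~~++~~
~~~+~~~~
~~~+~+~~
~~~~+~>~
~~~~~~~~
gen 21: ~~~~~~~~
~~~~~~~~
~~~~++~~
~~~+~~~~
~~~+~+~~
~~~~+~+~
~~~~~~v~
gen 22: ~~~~~~~~
~~~~~~~~
~~~~++~~
~~~+~~~~
~~~+~+~~
~~~~+~+~
~~~~~<+~
gen 23: ~~~~~~~~
~~~~~~~~
~~~~++~~
~~~+~~~~
~~~+~+~~
~~~~+^+~
~~~~~++~
gen 24: ~~~~~~~~
~~~~~~~~
~~~~++~~
~~~+~~~~
~~~+~+~~
~~~~++>~
~~~~~++~
gen 25: ~~~~~~~~
~~~~~~~~
~~~~++~~
~~~+~~~~
~~~+~+^~
~~~~++~~
~~~~~++~
gen 26: ~~~~~~~~
~~~~~~~~
~~~~++~~
~~~+~~~~
~~~+~++>
~~~~++~~
~~~~~++~
gen 27: ~~~~~~~~
~~~~~~~~
~~~~++~~
~~~+~~~~
~~~+~+++
~~~~++~v
~~~~~++~
gen 28: ~~~~~~~~
~~~~~~~~
~~~~++~~
~~~+~~~~
~~~+~+++
~~~~++<+
~~~~~++~
gen 29: ~~~~~~~~
~~~~~~~~
~~~~++~~
~~~+~~~~
~~~+~+^+
~~~~++++
~~~~~++~
gen 30: ~~~~~~~~
~~~~~~~~
~~~~++~~
~~~+~~~~
~~~+~<~+
~~~~++++
~~~~~++~
gen 31: ~~~~~~~~
~~~~~~~~
~~~~++~~
~~~+~~~~
~~~+~~~+
~~~~+v++
~~~~~++~
gen 32: ~~~~~~~~
~~~~~~~~
~~~~++~~
~~~+~~~~
~~~+~~~+
~~~~+~>+
~~~~~++~
gen 33: ~~~~~~~~
~~~~~~~~
~~~~++~~
~~~+~~~~
~~~+~~^+
~~~~+~~+
~~~~~++~
gen 34: ~~~~~~~~
~~~~~~~~
~~~~++~~
~~~+~~~~
~~~+~~+>
~~~~+~~+
~~~~~++~
gen 35: ~~~~~~~~
~~~~~~~~
~~~~++~~
~~~+~~~^
~~~+~~+~
~~~~+~~+
~~~~~++~
gen 36: ~~~~~~~~
~~~~~~~~
~~~~++~~
>~~+~~~+
~~~+~~+~
~~~~+~~+
~~~~~++~
gen 37: ~~~~~~~~
~~~~~~~~
~~~~++~~
+~~+~~~+
v~~+~~+~
~~~~+~~+
~~~~~++~
gen 38: ~~~~~~~~
~~~~~~~~
~~~~++~~
+~~+~~~+
+~~+~~+<
~~~~+~~+
~~~~~++~
gen 39: ~~~~~~~~
~~~~~~~~
~~~~++~~
+~~+~~~^
+~~+~~++
~~~~+~~+
~~~~~++~
gen 40: ~~~~~~~~
~~~~~~~~
~~~~++~~
+~~+~~<~
+~~+~~++
~~~~+~~+
~~~~~++~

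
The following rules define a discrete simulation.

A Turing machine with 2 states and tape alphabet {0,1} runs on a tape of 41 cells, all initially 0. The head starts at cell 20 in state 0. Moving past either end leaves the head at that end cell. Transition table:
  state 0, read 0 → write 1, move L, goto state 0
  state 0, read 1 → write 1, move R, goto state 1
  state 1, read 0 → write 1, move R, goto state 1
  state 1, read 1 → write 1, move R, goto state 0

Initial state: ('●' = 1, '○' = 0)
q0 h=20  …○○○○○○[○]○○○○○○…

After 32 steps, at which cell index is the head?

11

[0] q0 h=20  …○○○○○○[○]○○○○○○…
[1] q0 h=19  …○○○○○○[○]●○○○○○…
[2] q0 h=18  …○○○○○○[○]●●○○○○…
[3] q0 h=17  …○○○○○○[○]●●●○○○…
[4] q0 h=16  …○○○○○○[○]●●●●○○…
[5] q0 h=15  …○○○○○○[○]●●●●●○…
[6] q0 h=14  …○○○○○○[○]●●●●●●…
[7] q0 h=13  …○○○○○○[○]●●●●●●…
[8] q0 h=12  …○○○○○○[○]●●●●●●…
[9] q0 h=11  …○○○○○○[○]●●●●●●…
[10] q0 h=10  …○○○○○○[○]●●●●●●…
[11] q0 h= 9  …○○○○○○[○]●●●●●●…
[12] q0 h= 8  …○○○○○○[○]●●●●●●…
[13] q0 h= 7  …○○○○○○[○]●●●●●●…
[14] q0 h= 6  |○○○○○○[○]●●●●●●…
[15] q0 h= 5  |○○○○○[○]●●●●●●…
[16] q0 h= 4  |○○○○[○]●●●●●●…
[17] q0 h= 3  |○○○[○]●●●●●●…
[18] q0 h= 2  |○○[○]●●●●●●…
[19] q0 h= 1  |○[○]●●●●●●…
[20] q0 h= 0  |[○]●●●●●●…
[21] q0 h= 0  |[●]●●●●●●…
[22] q1 h= 1  |●[●]●●●●●●…
[23] q0 h= 2  |●●[●]●●●●●●…
[24] q1 h= 3  |●●●[●]●●●●●●…
[25] q0 h= 4  |●●●●[●]●●●●●●…
[26] q1 h= 5  |●●●●●[●]●●●●●●…
[27] q0 h= 6  |●●●●●●[●]●●●●●●…
[28] q1 h= 7  …●●●●●●[●]●●●●●●…
[29] q0 h= 8  …●●●●●●[●]●●●●●●…
[30] q1 h= 9  …●●●●●●[●]●●●●●●…
[31] q0 h=10  …●●●●●●[●]●●●●●●…
[32] q1 h=11  …●●●●●●[●]●●●●●●…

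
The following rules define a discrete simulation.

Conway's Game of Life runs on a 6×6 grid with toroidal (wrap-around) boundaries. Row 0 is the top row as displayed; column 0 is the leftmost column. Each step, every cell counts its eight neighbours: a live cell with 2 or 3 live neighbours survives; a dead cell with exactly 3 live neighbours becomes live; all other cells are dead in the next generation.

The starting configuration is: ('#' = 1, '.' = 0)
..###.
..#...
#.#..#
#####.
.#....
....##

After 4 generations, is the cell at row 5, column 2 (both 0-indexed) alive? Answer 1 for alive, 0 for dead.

0

k=0  ..###.
..#...
#.#..#
#####.
.#....
....##
k=1  ..#.##
..#.##
#...##
...##.
.#....
..#.##
k=2  ###...
.#....
#.....
#..##.
..#..#
###.##
k=3  ...#..
..#...
##...#
##.##.
..#...
....#.
k=4  ...#..
###...
...###
...##.
.##.##
...#..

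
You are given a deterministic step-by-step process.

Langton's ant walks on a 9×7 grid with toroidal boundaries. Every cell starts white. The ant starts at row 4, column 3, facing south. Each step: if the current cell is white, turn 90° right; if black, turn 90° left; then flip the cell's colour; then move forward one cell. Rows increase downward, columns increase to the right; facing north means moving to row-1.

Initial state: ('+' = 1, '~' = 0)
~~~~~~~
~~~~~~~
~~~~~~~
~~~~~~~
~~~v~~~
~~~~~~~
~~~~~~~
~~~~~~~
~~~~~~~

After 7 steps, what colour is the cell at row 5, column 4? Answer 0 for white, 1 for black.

1

k=0  ~~~~~~~
~~~~~~~
~~~~~~~
~~~~~~~
~~~v~~~
~~~~~~~
~~~~~~~
~~~~~~~
~~~~~~~
k=1  ~~~~~~~
~~~~~~~
~~~~~~~
~~~~~~~
~~<+~~~
~~~~~~~
~~~~~~~
~~~~~~~
~~~~~~~
k=2  ~~~~~~~
~~~~~~~
~~~~~~~
~~^~~~~
~~++~~~
~~~~~~~
~~~~~~~
~~~~~~~
~~~~~~~
k=3  ~~~~~~~
~~~~~~~
~~~~~~~
~~+>~~~
~~++~~~
~~~~~~~
~~~~~~~
~~~~~~~
~~~~~~~
k=4  ~~~~~~~
~~~~~~~
~~~~~~~
~~++~~~
~~+v~~~
~~~~~~~
~~~~~~~
~~~~~~~
~~~~~~~
k=5  ~~~~~~~
~~~~~~~
~~~~~~~
~~++~~~
~~+~>~~
~~~~~~~
~~~~~~~
~~~~~~~
~~~~~~~
k=6  ~~~~~~~
~~~~~~~
~~~~~~~
~~++~~~
~~+~+~~
~~~~v~~
~~~~~~~
~~~~~~~
~~~~~~~
k=7  ~~~~~~~
~~~~~~~
~~~~~~~
~~++~~~
~~+~+~~
~~~<+~~
~~~~~~~
~~~~~~~
~~~~~~~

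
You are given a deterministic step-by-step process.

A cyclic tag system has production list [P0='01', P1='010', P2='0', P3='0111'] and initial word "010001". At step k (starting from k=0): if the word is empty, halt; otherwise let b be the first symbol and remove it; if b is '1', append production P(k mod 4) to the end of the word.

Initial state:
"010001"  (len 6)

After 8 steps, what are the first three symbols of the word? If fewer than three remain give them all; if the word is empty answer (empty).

step 0: "010001"  (len 6)
step 1: "10001"  (len 5)
step 2: "0001010"  (len 7)
step 3: "001010"  (len 6)
step 4: "01010"  (len 5)
step 5: "1010"  (len 4)
step 6: "010010"  (len 6)
step 7: "10010"  (len 5)
step 8: "00100111"  (len 8)

001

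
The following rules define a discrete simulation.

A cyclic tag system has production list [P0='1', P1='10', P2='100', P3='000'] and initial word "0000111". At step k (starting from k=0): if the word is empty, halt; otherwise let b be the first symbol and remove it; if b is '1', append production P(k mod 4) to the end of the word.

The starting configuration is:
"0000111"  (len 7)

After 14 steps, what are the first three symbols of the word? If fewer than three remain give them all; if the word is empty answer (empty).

[0] "0000111"  (len 7)
[1] "000111"  (len 6)
[2] "00111"  (len 5)
[3] "0111"  (len 4)
[4] "111"  (len 3)
[5] "111"  (len 3)
[6] "1110"  (len 4)
[7] "110100"  (len 6)
[8] "10100000"  (len 8)
[9] "01000001"  (len 8)
[10] "1000001"  (len 7)
[11] "000001100"  (len 9)
[12] "00001100"  (len 8)
[13] "0001100"  (len 7)
[14] "001100"  (len 6)

001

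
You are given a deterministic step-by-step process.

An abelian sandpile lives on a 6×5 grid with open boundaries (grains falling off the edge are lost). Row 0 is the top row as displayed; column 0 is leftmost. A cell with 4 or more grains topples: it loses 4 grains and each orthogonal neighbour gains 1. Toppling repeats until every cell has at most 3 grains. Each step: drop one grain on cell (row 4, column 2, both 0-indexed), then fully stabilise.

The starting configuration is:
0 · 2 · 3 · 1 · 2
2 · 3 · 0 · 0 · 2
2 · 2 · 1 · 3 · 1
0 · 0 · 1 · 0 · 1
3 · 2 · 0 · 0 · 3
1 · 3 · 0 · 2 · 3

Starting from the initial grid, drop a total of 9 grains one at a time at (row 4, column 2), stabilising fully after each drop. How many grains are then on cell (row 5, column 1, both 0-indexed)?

gen 0: 0 · 2 · 3 · 1 · 2
2 · 3 · 0 · 0 · 2
2 · 2 · 1 · 3 · 1
0 · 0 · 1 · 0 · 1
3 · 2 · 0 · 0 · 3
1 · 3 · 0 · 2 · 3
gen 1: 0 · 2 · 3 · 1 · 2
2 · 3 · 0 · 0 · 2
2 · 2 · 1 · 3 · 1
0 · 0 · 1 · 0 · 1
3 · 2 · 1 · 0 · 3
1 · 3 · 0 · 2 · 3
gen 2: 0 · 2 · 3 · 1 · 2
2 · 3 · 0 · 0 · 2
2 · 2 · 1 · 3 · 1
0 · 0 · 1 · 0 · 1
3 · 2 · 2 · 0 · 3
1 · 3 · 0 · 2 · 3
gen 3: 0 · 2 · 3 · 1 · 2
2 · 3 · 0 · 0 · 2
2 · 2 · 1 · 3 · 1
0 · 0 · 1 · 0 · 1
3 · 2 · 3 · 0 · 3
1 · 3 · 0 · 2 · 3
gen 4: 0 · 2 · 3 · 1 · 2
2 · 3 · 0 · 0 · 2
2 · 2 · 1 · 3 · 1
0 · 0 · 2 · 0 · 1
3 · 3 · 0 · 1 · 3
1 · 3 · 1 · 2 · 3
gen 5: 0 · 2 · 3 · 1 · 2
2 · 3 · 0 · 0 · 2
2 · 2 · 1 · 3 · 1
0 · 0 · 2 · 0 · 1
3 · 3 · 1 · 1 · 3
1 · 3 · 1 · 2 · 3
gen 6: 0 · 2 · 3 · 1 · 2
2 · 3 · 0 · 0 · 2
2 · 2 · 1 · 3 · 1
0 · 0 · 2 · 0 · 1
3 · 3 · 2 · 1 · 3
1 · 3 · 1 · 2 · 3
gen 7: 0 · 2 · 3 · 1 · 2
2 · 3 · 0 · 0 · 2
2 · 2 · 1 · 3 · 1
0 · 0 · 2 · 0 · 1
3 · 3 · 3 · 1 · 3
1 · 3 · 1 · 2 · 3
gen 8: 0 · 2 · 3 · 1 · 2
2 · 3 · 0 · 0 · 2
2 · 2 · 1 · 3 · 1
1 · 1 · 3 · 0 · 1
0 · 2 · 1 · 2 · 3
3 · 0 · 3 · 2 · 3
gen 9: 0 · 2 · 3 · 1 · 2
2 · 3 · 0 · 0 · 2
2 · 2 · 1 · 3 · 1
1 · 1 · 3 · 0 · 1
0 · 2 · 2 · 2 · 3
3 · 0 · 3 · 2 · 3

0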